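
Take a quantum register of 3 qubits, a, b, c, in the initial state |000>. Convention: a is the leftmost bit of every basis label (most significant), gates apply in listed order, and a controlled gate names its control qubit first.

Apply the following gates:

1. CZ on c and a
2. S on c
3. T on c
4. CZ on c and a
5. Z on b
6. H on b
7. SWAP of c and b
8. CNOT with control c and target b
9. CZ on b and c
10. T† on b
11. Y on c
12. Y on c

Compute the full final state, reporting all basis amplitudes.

The final amplitudes are sqrt(2)/2 on |000>, sqrt(2)*exp(3*I*pi/4)/2 on |011>, and 0 on every other basis state.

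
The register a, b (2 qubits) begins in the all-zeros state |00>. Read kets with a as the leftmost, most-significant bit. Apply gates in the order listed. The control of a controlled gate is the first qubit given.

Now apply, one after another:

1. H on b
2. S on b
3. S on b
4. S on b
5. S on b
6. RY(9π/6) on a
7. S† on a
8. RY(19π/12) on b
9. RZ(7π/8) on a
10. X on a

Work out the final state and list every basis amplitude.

The final amplitudes are -I*sqrt(1/2 - sqrt(2)/4)*exp(7*I*pi/16)/4 + sqrt(3)*I*sqrt(1/2 - sqrt(2)/4)*exp(7*I*pi/16)/4 + I*sqrt(sqrt(2)/4 + 1/2)*exp(7*I*pi/16)/4 + sqrt(3)*I*sqrt(sqrt(2)/4 + 1/2)*exp(7*I*pi/16)/4 on |00>, -sqrt(3)*I*sqrt(sqrt(2)/4 + 1/2)*exp(7*I*pi/16)/4 + I*sqrt(1/2 - sqrt(2)/4)*exp(7*I*pi/16)/4 + sqrt(3)*I*sqrt(1/2 - sqrt(2)/4)*exp(7*I*pi/16)/4 + I*sqrt(sqrt(2)/4 + 1/2)*exp(7*I*pi/16)/4 on |01>, sqrt(3)*sqrt(sqrt(2)/4 + 1/2)*exp(-7*I*pi/16)/4 + sqrt(sqrt(2)/4 + 1/2)*exp(-7*I*pi/16)/4 + sqrt(3)*sqrt(1/2 - sqrt(2)/4)*exp(-7*I*pi/16)/4 - sqrt(1/2 - sqrt(2)/4)*exp(-7*I*pi/16)/4 on |10>, sqrt(sqrt(2)/4 + 1/2)*exp(-7*I*pi/16)/4 + sqrt(3)*sqrt(1/2 - sqrt(2)/4)*exp(-7*I*pi/16)/4 + sqrt(1/2 - sqrt(2)/4)*exp(-7*I*pi/16)/4 - sqrt(3)*sqrt(sqrt(2)/4 + 1/2)*exp(-7*I*pi/16)/4 on |11>. Key observation: the block from step 2 through step 5 cancels to the identity and can be dropped.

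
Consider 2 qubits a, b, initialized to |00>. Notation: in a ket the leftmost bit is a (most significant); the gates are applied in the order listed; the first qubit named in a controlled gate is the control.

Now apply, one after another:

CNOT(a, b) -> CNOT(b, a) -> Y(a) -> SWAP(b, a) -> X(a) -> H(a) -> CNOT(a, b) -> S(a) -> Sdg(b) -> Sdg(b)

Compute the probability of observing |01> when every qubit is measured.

A full measurement returns |01> with probability 1/2.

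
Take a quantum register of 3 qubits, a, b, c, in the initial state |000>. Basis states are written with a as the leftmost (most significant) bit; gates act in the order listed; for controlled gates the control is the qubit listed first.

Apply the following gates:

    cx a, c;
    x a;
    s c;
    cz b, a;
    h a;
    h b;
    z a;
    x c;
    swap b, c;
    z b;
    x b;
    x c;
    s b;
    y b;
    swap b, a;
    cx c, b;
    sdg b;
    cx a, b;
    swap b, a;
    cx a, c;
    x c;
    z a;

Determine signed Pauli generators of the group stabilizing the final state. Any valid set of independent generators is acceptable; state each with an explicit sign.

One valid set of independent stabilizer generators is -YII, +IIX, -IZI (any independent generating set of the same group is equally correct).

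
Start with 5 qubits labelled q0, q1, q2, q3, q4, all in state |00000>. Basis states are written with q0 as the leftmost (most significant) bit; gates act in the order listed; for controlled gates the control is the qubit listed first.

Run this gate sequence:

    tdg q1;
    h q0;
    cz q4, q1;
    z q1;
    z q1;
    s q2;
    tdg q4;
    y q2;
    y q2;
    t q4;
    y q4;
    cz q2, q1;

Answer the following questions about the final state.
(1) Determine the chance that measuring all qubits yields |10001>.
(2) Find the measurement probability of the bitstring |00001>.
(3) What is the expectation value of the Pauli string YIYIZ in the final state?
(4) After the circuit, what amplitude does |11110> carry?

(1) Outcome |10001> occurs with probability 1/2.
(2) Outcome |00001> occurs with probability 1/2.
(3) The expectation value of YIYIZ is 0.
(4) |11110> carries amplitude 0 in the final state.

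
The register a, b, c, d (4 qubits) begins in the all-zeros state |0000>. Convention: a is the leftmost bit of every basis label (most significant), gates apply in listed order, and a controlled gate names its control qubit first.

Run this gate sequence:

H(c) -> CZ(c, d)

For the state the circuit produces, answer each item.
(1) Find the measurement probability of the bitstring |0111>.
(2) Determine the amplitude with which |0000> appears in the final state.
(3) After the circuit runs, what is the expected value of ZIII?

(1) A full measurement returns |0111> with probability 0.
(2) The final state's coefficient on |0000> equals sqrt(2)/2.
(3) The observable ZIII averages to 1.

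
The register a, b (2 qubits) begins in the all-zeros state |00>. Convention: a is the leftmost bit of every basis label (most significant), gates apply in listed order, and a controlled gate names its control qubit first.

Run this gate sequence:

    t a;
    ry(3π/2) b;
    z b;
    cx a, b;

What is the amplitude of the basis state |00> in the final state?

The amplitude on |00> is -sqrt(2)/2.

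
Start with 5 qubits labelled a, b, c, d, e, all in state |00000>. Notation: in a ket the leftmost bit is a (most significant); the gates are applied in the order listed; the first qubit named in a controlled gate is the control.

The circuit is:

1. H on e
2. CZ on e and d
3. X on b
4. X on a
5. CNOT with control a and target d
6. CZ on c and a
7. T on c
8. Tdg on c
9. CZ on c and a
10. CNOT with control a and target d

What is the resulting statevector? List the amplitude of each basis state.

After the circuit, the state carries amplitude sqrt(2)/2 on |11000>, sqrt(2)/2 on |11001>, and 0 on every other basis state.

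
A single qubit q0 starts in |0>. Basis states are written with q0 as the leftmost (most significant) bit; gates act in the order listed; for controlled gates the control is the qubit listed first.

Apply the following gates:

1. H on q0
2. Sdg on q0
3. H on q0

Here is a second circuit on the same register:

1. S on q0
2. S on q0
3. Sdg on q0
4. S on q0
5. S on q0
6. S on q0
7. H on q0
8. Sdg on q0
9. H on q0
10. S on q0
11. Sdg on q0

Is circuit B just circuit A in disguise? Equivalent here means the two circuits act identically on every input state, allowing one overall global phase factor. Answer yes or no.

Yes — the two circuits implement the same unitary up to a global phase.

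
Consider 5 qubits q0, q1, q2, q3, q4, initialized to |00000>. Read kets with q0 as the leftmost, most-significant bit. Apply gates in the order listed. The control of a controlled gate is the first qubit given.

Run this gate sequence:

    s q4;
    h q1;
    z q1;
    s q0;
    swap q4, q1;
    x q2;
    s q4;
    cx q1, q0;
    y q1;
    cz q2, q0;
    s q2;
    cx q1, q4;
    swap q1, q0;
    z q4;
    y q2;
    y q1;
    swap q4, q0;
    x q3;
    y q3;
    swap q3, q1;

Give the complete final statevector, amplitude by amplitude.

The resulting statevector has amplitude sqrt(2)/2 on |00011>, -sqrt(2)*I/2 on |10011>, and 0 on every other basis state.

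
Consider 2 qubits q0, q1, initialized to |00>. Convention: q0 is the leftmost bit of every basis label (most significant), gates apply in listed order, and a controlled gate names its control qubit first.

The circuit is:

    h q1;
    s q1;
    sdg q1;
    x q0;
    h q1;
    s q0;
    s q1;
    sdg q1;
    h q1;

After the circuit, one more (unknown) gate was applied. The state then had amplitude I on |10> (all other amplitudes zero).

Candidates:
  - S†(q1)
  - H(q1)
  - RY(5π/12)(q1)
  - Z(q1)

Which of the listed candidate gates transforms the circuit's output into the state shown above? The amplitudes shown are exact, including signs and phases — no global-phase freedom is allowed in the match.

The unique candidate consistent with the amplitudes is H(q1).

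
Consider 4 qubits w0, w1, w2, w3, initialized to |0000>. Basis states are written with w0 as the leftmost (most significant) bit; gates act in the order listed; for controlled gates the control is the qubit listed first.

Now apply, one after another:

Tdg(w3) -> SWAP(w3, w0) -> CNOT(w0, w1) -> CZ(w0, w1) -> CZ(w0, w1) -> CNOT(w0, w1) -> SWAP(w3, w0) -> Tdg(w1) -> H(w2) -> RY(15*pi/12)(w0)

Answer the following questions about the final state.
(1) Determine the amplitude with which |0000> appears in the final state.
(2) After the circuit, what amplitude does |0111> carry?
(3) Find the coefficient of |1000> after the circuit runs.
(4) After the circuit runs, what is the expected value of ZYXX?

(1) |0000> carries amplitude -sqrt(4 - 2*sqrt(2))/4 in the final state. Key observation: the block from step 2 through step 7 cancels to the identity and can be dropped.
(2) The final state's coefficient on |0111> equals 0.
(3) The amplitude on |1000> is sqrt(2*sqrt(2) + 4)/4.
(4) In the final state, ZYXX has expectation 0.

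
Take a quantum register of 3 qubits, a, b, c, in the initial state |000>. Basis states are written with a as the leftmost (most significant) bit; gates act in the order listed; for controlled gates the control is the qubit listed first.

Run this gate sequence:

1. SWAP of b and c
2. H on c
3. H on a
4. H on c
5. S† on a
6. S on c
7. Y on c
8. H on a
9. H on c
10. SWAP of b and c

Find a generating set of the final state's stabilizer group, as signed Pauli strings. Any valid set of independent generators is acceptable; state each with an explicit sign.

One valid set of independent stabilizer generators is +YII, -IXI, +IIZ (any independent generating set of the same group is equally correct).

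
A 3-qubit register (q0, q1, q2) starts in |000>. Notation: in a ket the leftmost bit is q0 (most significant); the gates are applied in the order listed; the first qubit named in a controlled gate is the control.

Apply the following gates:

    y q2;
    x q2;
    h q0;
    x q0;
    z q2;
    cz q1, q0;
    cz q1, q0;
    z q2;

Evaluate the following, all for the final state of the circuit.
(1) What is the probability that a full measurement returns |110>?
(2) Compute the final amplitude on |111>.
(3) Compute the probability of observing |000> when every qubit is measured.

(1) A full measurement returns |110> with probability 0.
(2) The amplitude on |111> is 0.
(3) A full measurement returns |000> with probability 1/2.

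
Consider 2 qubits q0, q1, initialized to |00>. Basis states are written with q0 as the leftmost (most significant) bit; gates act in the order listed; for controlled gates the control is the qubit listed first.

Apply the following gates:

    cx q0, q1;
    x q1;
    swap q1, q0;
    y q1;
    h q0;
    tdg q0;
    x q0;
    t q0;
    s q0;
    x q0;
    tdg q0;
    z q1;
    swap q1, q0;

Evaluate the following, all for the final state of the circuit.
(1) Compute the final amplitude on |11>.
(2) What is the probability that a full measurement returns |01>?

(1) |11> carries amplitude sqrt(2)/2 in the final state.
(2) The probability of measuring |01> is 0.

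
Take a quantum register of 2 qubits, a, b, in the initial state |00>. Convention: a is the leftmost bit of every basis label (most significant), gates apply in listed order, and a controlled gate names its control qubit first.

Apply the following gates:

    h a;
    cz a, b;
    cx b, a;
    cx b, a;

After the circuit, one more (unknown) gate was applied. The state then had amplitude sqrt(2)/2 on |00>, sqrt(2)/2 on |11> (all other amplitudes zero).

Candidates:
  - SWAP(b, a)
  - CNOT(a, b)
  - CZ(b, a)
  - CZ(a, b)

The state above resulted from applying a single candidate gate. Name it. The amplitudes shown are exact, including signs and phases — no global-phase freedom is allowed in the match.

The applied gate was CNOT(a, b). Key observation: gates 3-4 undo each other exactly, leaving only the rest of the circuit to track.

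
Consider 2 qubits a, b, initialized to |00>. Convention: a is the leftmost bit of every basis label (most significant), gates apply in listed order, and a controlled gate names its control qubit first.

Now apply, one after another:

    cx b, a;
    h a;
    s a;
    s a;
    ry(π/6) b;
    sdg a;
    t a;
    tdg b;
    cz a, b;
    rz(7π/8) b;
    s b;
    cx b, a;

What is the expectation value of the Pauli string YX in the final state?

The expectation value of YX is (-1 + exp(I*pi/4))*exp(3*I*pi/8)/4.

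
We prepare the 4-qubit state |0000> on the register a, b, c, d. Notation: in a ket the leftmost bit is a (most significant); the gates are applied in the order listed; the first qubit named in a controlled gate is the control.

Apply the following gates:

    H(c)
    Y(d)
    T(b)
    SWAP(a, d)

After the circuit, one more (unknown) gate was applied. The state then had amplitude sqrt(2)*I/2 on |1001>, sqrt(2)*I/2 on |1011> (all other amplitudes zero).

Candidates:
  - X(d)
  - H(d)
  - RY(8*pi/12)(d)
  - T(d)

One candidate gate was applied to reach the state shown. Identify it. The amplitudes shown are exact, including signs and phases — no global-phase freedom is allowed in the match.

The applied gate was X(d).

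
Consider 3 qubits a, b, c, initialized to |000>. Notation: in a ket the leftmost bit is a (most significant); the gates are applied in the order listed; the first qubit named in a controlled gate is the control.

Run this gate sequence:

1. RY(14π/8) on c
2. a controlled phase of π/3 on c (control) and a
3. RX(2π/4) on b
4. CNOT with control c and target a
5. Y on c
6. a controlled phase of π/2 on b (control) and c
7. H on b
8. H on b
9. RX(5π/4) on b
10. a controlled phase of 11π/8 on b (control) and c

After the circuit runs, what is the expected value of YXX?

In the final state, YXX has expectation -sqrt(2)/8 + sqrt(4 - 2*sqrt(2))/16 + sqrt(2 - sqrt(2))/8 + sqrt(2*sqrt(2) + 4)/16 + 1/4.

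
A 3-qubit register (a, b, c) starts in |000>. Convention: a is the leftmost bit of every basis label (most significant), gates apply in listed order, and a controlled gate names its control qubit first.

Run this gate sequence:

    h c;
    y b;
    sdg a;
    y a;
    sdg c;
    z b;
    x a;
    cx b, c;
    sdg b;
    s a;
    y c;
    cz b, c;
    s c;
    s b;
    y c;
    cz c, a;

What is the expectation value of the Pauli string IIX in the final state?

The observable IIX averages to -1.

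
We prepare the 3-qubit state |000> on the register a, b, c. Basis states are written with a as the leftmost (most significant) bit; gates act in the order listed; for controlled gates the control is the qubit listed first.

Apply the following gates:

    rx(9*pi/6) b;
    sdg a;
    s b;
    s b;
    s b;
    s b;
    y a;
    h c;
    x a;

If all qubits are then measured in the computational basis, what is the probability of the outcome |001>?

Outcome |001> occurs with probability 1/4. Key observation: gates 3-6 undo each other exactly, leaving only the rest of the circuit to track.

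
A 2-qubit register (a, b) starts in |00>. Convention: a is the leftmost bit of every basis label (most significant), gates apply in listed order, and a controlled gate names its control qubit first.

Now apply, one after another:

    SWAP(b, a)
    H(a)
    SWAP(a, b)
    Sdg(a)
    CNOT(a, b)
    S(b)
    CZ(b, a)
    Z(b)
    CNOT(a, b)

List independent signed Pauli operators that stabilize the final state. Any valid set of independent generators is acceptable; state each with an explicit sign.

One valid set of independent stabilizer generators is -IY, +ZI (any independent generating set of the same group is equally correct).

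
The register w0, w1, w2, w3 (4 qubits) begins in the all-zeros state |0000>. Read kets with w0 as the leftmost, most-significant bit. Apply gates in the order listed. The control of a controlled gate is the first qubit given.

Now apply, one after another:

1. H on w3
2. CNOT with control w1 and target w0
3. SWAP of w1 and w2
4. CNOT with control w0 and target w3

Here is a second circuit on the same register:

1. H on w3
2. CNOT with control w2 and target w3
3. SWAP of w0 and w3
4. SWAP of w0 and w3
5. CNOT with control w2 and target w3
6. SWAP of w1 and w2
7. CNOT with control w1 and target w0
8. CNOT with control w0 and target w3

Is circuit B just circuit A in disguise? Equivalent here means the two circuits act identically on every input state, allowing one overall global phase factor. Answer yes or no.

No — the two circuits implement different unitaries, even allowing a global phase.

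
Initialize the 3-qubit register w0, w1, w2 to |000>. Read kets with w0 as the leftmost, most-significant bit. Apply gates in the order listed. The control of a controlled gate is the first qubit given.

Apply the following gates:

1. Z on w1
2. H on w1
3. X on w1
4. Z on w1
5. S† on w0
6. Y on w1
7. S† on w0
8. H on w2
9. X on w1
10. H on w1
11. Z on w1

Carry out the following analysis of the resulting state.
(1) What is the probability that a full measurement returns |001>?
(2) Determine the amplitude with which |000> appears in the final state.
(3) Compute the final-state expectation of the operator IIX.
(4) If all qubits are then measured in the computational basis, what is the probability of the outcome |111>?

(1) A full measurement returns |001> with probability 1/2.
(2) |000> carries amplitude sqrt(2)*I/2 in the final state.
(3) In the final state, IIX has expectation 1.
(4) A full measurement returns |111> with probability 0.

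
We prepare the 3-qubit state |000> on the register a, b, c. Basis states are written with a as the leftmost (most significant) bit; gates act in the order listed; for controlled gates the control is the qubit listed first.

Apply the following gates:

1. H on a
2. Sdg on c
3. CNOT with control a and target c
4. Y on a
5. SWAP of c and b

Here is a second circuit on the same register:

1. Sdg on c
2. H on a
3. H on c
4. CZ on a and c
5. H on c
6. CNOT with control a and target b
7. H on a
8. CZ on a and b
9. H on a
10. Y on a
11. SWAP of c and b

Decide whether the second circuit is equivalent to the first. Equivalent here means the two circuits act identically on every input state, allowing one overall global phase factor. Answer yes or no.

No, they are not equivalent — no single phase factor reconciles the two unitaries.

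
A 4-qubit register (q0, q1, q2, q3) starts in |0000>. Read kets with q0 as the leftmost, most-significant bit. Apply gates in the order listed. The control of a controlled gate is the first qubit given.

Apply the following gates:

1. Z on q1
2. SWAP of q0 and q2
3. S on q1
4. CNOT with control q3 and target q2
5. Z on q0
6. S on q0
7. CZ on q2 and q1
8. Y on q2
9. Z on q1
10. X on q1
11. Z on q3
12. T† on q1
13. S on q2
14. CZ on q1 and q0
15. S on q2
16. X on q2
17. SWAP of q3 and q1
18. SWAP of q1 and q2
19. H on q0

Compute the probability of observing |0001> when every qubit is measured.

A full measurement returns |0001> with probability 1/2.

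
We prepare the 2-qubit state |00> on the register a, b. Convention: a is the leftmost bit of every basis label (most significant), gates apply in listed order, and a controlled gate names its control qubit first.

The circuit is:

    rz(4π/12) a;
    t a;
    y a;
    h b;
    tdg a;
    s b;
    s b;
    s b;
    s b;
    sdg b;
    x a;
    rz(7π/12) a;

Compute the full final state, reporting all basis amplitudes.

After the circuit, the state carries amplitude -sqrt(2)*exp(19*I*pi/24)/2 on |00>, -sqrt(2)*exp(7*I*pi/24)/2 on |01>, 0 on |10>, 0 on |11>. Key observation: the block from step 6 through step 9 cancels to the identity and can be dropped.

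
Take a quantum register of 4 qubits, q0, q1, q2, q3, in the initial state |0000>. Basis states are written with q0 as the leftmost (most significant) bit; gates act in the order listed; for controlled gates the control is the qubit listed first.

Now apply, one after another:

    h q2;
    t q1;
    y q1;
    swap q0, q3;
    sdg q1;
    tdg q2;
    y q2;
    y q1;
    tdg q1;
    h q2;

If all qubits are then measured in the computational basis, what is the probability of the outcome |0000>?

The probability of measuring |0000> is 1/2 - sqrt(2)/4.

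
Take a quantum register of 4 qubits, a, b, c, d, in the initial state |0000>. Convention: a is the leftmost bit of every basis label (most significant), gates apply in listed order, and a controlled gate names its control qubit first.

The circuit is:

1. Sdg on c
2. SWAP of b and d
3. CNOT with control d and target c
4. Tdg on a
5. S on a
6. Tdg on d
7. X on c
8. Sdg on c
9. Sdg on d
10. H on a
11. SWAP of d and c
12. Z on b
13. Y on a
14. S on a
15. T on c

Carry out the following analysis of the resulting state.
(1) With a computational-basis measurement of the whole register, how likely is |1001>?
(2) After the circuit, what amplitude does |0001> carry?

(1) The probability of measuring |1001> is 1/2.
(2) The amplitude on |0001> is -sqrt(2)/2.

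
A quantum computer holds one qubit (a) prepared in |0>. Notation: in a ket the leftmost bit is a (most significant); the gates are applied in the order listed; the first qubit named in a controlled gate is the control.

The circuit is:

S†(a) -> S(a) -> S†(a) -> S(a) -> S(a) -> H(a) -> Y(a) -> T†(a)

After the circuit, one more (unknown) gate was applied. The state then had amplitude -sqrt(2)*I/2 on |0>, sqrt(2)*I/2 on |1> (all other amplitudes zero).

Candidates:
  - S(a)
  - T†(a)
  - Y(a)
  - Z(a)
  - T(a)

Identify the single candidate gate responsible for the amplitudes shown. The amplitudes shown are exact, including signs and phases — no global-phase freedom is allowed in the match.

The applied gate was T(a).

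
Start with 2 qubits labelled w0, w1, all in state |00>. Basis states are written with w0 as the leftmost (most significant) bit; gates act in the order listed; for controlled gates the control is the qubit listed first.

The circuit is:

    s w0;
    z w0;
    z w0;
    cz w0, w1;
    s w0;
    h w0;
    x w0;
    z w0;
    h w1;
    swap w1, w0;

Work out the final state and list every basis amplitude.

The final amplitudes are 1/2 on |00>, -1/2 on |01>, 1/2 on |10>, -1/2 on |11>.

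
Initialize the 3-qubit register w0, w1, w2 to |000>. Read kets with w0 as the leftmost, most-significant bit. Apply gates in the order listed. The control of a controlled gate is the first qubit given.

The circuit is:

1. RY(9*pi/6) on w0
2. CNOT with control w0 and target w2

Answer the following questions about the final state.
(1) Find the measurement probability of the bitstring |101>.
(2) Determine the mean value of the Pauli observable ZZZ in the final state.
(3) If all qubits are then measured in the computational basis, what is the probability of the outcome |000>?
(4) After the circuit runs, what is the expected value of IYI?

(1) The probability of measuring |101> is 1/2.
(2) In the final state, ZZZ has expectation 1.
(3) Outcome |000> occurs with probability 1/2.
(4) The observable IYI averages to 0.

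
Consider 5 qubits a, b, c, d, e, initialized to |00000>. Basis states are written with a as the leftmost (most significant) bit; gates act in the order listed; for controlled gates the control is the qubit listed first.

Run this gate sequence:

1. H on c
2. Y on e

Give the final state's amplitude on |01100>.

The amplitude on |01100> is 0.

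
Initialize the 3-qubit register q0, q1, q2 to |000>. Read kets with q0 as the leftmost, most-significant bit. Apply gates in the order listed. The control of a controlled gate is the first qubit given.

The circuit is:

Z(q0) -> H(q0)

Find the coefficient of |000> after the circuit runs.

The final state's coefficient on |000> equals sqrt(2)/2.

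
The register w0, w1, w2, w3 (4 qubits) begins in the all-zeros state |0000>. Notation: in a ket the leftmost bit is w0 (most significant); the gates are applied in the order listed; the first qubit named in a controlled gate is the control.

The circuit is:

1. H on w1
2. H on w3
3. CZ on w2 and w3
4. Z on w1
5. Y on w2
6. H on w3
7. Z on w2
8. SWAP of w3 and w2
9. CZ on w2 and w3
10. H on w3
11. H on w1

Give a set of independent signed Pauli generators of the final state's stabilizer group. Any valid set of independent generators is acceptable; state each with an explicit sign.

The stabilizer group can be generated by -IIIX, +ZIII, -IZII, +IIZI, among other valid generating sets.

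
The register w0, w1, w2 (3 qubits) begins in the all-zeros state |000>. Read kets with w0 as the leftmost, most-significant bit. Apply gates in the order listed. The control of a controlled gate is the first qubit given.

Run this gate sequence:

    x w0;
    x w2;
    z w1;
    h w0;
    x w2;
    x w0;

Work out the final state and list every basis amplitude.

The resulting statevector has amplitude -sqrt(2)/2 on |000>, sqrt(2)/2 on |100>, and 0 on every other basis state.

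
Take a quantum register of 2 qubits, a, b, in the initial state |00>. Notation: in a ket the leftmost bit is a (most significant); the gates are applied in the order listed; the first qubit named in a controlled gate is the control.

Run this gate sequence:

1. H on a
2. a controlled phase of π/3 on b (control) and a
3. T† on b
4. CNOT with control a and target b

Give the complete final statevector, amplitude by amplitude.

After the circuit, the state carries amplitude sqrt(2)/2 on |00>, 0 on |01>, 0 on |10>, sqrt(2)/2 on |11>.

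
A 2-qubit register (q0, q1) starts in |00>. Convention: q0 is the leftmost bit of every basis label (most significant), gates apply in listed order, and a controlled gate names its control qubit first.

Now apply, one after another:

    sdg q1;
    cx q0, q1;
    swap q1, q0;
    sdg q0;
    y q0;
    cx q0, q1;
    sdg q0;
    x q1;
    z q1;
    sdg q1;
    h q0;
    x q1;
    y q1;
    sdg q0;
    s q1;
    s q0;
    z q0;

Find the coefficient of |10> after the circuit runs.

|10> carries amplitude -sqrt(2)*I/2 in the final state.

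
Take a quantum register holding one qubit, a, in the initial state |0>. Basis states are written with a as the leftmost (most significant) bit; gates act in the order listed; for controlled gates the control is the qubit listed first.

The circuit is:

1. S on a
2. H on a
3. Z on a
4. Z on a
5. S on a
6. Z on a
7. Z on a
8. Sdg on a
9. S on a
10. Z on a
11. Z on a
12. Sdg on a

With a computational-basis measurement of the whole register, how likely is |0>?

Outcome |0> occurs with probability 1/2. Key observation: gates 5-12 undo each other exactly, leaving only the rest of the circuit to track.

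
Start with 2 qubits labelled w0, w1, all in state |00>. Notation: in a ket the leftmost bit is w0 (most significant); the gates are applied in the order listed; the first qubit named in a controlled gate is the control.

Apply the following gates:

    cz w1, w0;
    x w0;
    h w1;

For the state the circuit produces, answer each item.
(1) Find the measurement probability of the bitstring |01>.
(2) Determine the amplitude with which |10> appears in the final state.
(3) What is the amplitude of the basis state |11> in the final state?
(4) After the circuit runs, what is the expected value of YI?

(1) Outcome |01> occurs with probability 0.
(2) |10> carries amplitude sqrt(2)/2 in the final state.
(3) The final state's coefficient on |11> equals sqrt(2)/2.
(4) The expectation value of YI is 0.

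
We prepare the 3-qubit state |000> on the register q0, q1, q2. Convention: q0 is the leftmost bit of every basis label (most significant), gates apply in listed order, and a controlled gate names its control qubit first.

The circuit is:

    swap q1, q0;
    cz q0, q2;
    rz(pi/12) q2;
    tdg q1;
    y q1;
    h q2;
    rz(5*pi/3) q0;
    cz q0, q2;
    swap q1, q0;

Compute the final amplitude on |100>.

The amplitude on |100> is -sqrt(2)*exp(5*I*pi/8)/2.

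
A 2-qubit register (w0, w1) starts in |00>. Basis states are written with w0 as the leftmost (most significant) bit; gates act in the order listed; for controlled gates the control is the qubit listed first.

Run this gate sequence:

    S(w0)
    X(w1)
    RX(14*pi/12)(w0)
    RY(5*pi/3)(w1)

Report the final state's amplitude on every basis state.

The final amplitudes are -sqrt(2)/8 + sqrt(6)/8 on |00>, -sqrt(6)/8 + 3*sqrt(2)/8 on |01>, I*(sqrt(2) + sqrt(6))/8 on |10>, I*(sqrt(6) + 3*sqrt(2))/8 on |11>.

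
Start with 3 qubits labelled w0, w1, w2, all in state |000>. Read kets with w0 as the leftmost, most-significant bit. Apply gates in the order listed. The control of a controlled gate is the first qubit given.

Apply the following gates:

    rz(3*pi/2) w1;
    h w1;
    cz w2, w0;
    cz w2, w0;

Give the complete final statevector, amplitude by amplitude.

After the circuit, the state carries amplitude -sqrt(2)*exp(I*pi/4)/2 on |000>, -sqrt(2)*exp(I*pi/4)/2 on |010>, and 0 on every other basis state. Key observation: steps 3-4 multiply out to the identity, so the circuit reduces to the remaining gates.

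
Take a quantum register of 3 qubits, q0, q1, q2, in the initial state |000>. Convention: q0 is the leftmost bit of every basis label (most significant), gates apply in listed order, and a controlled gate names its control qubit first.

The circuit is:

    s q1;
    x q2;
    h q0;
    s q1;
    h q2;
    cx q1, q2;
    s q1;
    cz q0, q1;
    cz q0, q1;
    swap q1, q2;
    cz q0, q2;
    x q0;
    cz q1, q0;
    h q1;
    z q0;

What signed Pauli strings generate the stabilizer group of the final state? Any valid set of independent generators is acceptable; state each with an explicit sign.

One valid set of independent stabilizer generators is -XXI, -ZZI, +IIZ (any independent generating set of the same group is equally correct).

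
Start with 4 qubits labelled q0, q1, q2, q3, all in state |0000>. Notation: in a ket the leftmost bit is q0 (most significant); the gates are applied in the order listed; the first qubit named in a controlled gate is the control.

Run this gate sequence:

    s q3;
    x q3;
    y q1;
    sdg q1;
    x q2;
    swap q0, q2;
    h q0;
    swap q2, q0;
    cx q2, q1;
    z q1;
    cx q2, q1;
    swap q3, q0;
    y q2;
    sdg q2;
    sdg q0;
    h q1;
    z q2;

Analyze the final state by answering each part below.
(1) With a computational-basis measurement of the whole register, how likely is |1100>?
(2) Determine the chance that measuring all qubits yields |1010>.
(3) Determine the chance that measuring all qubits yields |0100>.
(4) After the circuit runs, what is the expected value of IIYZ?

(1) The probability of measuring |1100> is 1/4.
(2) A full measurement returns |1010> with probability 1/4.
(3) The probability of measuring |0100> is 0.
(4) In the final state, IIYZ has expectation -1.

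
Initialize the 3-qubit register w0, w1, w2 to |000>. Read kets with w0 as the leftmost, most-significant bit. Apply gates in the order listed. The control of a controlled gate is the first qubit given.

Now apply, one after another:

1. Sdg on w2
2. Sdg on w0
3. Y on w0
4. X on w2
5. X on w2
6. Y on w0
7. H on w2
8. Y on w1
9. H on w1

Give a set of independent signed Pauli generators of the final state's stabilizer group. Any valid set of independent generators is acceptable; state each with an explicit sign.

One valid set of independent stabilizer generators is -IXI, +IIX, +ZII (any independent generating set of the same group is equally correct). Key observation: the block from step 4 through step 5 cancels to the identity and can be dropped.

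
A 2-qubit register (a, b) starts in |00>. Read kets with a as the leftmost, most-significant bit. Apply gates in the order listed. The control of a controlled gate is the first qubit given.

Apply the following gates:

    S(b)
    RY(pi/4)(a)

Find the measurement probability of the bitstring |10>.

A full measurement returns |10> with probability 1/2 - sqrt(2)/4.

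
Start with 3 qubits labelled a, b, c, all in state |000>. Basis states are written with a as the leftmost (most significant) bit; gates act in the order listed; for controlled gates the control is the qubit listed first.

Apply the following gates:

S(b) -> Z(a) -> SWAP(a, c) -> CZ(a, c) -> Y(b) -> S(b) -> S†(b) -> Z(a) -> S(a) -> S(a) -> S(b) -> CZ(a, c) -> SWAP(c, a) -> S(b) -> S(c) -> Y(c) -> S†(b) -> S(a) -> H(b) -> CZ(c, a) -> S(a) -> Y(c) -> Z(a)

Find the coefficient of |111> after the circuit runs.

The amplitude on |111> is 0.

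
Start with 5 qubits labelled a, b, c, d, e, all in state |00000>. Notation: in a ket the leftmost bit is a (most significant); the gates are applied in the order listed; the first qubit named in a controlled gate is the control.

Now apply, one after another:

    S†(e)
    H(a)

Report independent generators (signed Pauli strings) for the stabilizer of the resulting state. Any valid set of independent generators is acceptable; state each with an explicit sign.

The final state is stabilized by the group generated by +XIIII, +IZIII, +IIZII, +IIIZI, +IIIIZ; other independent generating sets are equally valid.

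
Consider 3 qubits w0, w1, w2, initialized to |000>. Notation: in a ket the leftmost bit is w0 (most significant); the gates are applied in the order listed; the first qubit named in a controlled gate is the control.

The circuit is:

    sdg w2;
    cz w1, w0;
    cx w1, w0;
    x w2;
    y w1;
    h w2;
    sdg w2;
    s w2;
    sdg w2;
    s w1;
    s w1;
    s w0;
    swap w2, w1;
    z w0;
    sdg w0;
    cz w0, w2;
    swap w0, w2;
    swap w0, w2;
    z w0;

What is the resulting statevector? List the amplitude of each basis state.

The resulting statevector has amplitude -sqrt(2)*I/2 on |001>, sqrt(2)/2 on |011>, and 0 on every other basis state.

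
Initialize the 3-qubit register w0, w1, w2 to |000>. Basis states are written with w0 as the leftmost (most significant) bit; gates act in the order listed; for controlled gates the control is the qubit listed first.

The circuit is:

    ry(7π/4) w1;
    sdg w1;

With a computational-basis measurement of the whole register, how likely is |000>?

A full measurement returns |000> with probability sqrt(2)/4 + 1/2.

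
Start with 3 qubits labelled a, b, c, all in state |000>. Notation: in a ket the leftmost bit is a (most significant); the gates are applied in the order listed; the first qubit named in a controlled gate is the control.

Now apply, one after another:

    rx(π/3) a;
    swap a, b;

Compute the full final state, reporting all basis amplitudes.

The final amplitudes are sqrt(3)/2 on |000>, -I/2 on |010>, and 0 on every other basis state.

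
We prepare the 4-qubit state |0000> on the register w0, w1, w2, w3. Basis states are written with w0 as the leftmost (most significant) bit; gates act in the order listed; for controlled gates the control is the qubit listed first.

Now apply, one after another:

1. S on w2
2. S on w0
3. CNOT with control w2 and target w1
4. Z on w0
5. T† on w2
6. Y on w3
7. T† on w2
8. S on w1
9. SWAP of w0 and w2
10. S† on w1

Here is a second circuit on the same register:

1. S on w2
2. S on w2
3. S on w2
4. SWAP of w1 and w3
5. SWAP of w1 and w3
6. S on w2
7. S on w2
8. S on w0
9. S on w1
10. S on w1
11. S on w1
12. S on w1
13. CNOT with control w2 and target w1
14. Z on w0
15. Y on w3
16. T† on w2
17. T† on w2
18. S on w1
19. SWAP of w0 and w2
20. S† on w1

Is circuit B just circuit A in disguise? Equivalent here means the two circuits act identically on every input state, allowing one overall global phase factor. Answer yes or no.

Yes: on every input state the two circuits agree up to one overall phase factor.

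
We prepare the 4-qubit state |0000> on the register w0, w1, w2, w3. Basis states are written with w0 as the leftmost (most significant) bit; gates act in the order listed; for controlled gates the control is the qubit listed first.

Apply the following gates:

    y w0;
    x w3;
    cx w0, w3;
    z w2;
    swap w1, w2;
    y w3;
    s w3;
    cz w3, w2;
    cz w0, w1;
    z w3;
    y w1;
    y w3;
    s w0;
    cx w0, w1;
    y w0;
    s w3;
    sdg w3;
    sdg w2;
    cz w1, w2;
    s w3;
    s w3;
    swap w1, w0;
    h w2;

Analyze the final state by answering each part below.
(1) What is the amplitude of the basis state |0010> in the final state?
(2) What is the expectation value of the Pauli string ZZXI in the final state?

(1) |0010> carries amplitude sqrt(2)*I/2 in the final state.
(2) The observable ZZXI averages to 1.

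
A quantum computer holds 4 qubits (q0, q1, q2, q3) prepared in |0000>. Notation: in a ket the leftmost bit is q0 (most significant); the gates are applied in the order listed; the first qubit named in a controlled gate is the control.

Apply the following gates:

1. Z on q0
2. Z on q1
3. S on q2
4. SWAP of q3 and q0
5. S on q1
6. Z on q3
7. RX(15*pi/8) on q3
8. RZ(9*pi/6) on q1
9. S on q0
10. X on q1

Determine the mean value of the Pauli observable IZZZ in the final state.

In the final state, IZZZ has expectation -sqrt(sqrt(2) + 2)/2.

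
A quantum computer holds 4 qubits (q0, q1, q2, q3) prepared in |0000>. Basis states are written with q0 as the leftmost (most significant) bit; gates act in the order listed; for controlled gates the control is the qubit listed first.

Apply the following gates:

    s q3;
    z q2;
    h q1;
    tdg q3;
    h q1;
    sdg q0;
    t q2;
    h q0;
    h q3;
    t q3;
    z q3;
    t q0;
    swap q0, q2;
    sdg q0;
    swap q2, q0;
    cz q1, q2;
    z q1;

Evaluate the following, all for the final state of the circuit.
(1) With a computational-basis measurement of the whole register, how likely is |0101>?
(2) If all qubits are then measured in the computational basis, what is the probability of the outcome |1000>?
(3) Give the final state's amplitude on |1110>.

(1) A full measurement returns |0101> with probability 0.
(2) The probability of measuring |1000> is 1/4.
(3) |1110> carries amplitude 0 in the final state.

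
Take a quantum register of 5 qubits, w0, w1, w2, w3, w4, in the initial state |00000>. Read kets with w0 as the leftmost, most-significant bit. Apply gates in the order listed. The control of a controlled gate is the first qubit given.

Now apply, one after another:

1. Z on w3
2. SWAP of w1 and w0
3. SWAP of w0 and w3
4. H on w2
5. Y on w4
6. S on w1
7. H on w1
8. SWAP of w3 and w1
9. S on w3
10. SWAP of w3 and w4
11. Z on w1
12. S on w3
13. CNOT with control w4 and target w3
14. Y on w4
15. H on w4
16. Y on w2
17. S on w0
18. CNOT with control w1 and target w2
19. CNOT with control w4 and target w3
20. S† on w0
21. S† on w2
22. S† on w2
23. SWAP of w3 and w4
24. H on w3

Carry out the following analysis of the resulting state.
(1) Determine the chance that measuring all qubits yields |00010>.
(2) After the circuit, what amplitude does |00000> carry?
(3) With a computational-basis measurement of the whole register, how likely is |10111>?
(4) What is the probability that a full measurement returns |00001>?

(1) A full measurement returns |00010> with probability 1/8.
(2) The amplitude on |00000> is 1/4 + I/4.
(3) The probability of measuring |10111> is 0.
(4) The probability of measuring |00001> is 1/8.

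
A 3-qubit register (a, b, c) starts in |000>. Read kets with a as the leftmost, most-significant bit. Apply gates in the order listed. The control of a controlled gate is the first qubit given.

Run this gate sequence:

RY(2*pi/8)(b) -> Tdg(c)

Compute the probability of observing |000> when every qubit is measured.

The probability of measuring |000> is sqrt(2)/4 + 1/2.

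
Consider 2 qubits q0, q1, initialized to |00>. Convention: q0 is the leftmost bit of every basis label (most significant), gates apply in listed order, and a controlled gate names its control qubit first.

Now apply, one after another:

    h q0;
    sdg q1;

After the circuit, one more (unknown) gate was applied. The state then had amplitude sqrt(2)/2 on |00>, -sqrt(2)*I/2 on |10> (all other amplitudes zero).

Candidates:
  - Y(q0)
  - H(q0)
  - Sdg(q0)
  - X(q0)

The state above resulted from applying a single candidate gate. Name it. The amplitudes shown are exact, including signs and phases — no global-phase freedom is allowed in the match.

The applied gate was Sdg(q0).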